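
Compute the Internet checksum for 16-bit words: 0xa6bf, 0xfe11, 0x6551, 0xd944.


Sum all words (with carry folding):
+ 0xa6bf = 0xa6bf
+ 0xfe11 = 0xa4d1
+ 0x6551 = 0x0a23
+ 0xd944 = 0xe367
One's complement: ~0xe367
Checksum = 0x1c98


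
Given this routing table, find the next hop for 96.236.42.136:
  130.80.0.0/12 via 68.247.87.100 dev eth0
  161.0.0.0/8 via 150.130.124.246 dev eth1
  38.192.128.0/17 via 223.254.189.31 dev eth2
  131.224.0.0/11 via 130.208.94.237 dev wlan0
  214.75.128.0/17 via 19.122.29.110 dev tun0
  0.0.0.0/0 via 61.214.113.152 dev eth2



Longest prefix match for 96.236.42.136:
  /12 130.80.0.0: no
  /8 161.0.0.0: no
  /17 38.192.128.0: no
  /11 131.224.0.0: no
  /17 214.75.128.0: no
  /0 0.0.0.0: MATCH
Selected: next-hop 61.214.113.152 via eth2 (matched /0)


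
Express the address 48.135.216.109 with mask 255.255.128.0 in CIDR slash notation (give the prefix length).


Binary: 11111111.11111111.10000000.00000000
Count leading 1s
Prefix: /17


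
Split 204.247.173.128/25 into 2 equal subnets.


New prefix = 25 + 1 = 26
Each subnet has 64 addresses
  204.247.173.128/26
  204.247.173.192/26
Subnets: 204.247.173.128/26, 204.247.173.192/26


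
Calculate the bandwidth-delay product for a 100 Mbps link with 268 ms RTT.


BDP = bandwidth * RTT
= 100 Mbps * 268 ms
= 100 * 1e6 * 268 / 1000 bits
= 26800000 bits
= 3350000 bytes
= 3271.4844 KB
BDP = 26800000 bits (3350000 bytes)


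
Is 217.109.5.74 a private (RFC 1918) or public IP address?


RFC 1918 private ranges:
  10.0.0.0/8 (10.0.0.0 - 10.255.255.255)
  172.16.0.0/12 (172.16.0.0 - 172.31.255.255)
  192.168.0.0/16 (192.168.0.0 - 192.168.255.255)
Public (not in any RFC 1918 range)


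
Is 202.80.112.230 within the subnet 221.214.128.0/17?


Subnet network: 221.214.128.0
Test IP AND mask: 202.80.0.0
No, 202.80.112.230 is not in 221.214.128.0/17


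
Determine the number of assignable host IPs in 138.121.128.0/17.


Host bits = 32 - 17 = 15
Total addresses = 2^15 = 32768
Usable = total - 2 (network and broadcast)
Usable hosts: 32766


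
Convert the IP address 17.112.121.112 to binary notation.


17 = 00010001
112 = 01110000
121 = 01111001
112 = 01110000
Binary: 00010001.01110000.01111001.01110000


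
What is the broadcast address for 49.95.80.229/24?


Network: 49.95.80.0/24
Host bits = 8
Set all host bits to 1:
Broadcast: 49.95.80.255


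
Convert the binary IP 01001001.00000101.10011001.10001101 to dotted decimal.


01001001 = 73
00000101 = 5
10011001 = 153
10001101 = 141
IP: 73.5.153.141


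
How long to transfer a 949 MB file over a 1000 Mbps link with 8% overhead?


Effective throughput = 1000 * (1 - 8/100) = 920 Mbps
File size in Mb = 949 * 8 = 7592 Mb
Time = 7592 / 920
Time = 8.2522 seconds


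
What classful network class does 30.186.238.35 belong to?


First octet: 30
Binary: 00011110
0xxxxxxx -> Class A (1-126)
Class A, default mask 255.0.0.0 (/8)


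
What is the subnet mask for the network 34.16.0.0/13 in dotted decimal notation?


/13 means 13 network bits, 19 host bits
Binary: 11111111111110000000000000000000
Mask: 255.248.0.0


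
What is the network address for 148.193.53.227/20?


IP:   10010100.11000001.00110101.11100011
Mask: 11111111.11111111.11110000.00000000
AND operation:
Net:  10010100.11000001.00110000.00000000
Network: 148.193.48.0/20


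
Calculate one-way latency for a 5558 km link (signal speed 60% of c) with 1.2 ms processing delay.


Speed = 0.6 * 3e5 km/s = 180000 km/s
Propagation delay = 5558 / 180000 = 0.0309 s = 30.8778 ms
Processing delay = 1.2 ms
Total one-way latency = 32.0778 ms


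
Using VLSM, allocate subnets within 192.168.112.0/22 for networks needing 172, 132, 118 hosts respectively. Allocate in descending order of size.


172 hosts -> /24 (254 usable): 192.168.112.0/24
132 hosts -> /24 (254 usable): 192.168.113.0/24
118 hosts -> /25 (126 usable): 192.168.114.0/25
Allocation: 192.168.112.0/24 (172 hosts, 254 usable); 192.168.113.0/24 (132 hosts, 254 usable); 192.168.114.0/25 (118 hosts, 126 usable)


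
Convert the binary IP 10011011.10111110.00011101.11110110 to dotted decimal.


10011011 = 155
10111110 = 190
00011101 = 29
11110110 = 246
IP: 155.190.29.246


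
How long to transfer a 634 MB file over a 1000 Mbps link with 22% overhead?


Effective throughput = 1000 * (1 - 22/100) = 780 Mbps
File size in Mb = 634 * 8 = 5072 Mb
Time = 5072 / 780
Time = 6.5026 seconds


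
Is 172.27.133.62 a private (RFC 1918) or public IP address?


RFC 1918 private ranges:
  10.0.0.0/8 (10.0.0.0 - 10.255.255.255)
  172.16.0.0/12 (172.16.0.0 - 172.31.255.255)
  192.168.0.0/16 (192.168.0.0 - 192.168.255.255)
Private (in 172.16.0.0/12)


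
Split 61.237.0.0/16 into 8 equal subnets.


New prefix = 16 + 3 = 19
Each subnet has 8192 addresses
  61.237.0.0/19
  61.237.32.0/19
  61.237.64.0/19
  61.237.96.0/19
  61.237.128.0/19
  61.237.160.0/19
  61.237.192.0/19
  61.237.224.0/19
Subnets: 61.237.0.0/19, 61.237.32.0/19, 61.237.64.0/19, 61.237.96.0/19, 61.237.128.0/19, 61.237.160.0/19, 61.237.192.0/19, 61.237.224.0/19


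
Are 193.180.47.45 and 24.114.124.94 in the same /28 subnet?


Mask: 255.255.255.240
193.180.47.45 AND mask = 193.180.47.32
24.114.124.94 AND mask = 24.114.124.80
No, different subnets (193.180.47.32 vs 24.114.124.80)


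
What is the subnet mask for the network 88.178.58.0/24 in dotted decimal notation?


/24 means 24 network bits, 8 host bits
Binary: 11111111111111111111111100000000
Mask: 255.255.255.0


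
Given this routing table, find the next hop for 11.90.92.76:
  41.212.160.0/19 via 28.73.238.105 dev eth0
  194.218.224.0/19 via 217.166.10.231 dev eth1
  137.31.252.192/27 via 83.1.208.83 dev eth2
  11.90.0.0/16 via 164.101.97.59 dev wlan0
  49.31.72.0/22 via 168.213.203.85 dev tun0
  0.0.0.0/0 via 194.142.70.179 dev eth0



Longest prefix match for 11.90.92.76:
  /19 41.212.160.0: no
  /19 194.218.224.0: no
  /27 137.31.252.192: no
  /16 11.90.0.0: MATCH
  /22 49.31.72.0: no
  /0 0.0.0.0: MATCH
Selected: next-hop 164.101.97.59 via wlan0 (matched /16)


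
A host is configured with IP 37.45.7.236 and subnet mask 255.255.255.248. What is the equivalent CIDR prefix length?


Binary: 11111111.11111111.11111111.11111000
Count leading 1s
Prefix: /29


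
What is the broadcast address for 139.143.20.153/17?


Network: 139.143.0.0/17
Host bits = 15
Set all host bits to 1:
Broadcast: 139.143.127.255


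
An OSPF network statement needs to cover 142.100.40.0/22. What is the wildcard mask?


Subnet mask: 255.255.252.0
Wildcard = 255.255.255.255 - subnet mask
255 - 255 = 0
255 - 255 = 0
255 - 252 = 3
255 - 0 = 255
Wildcard: 0.0.3.255


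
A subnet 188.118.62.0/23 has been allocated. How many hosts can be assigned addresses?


Host bits = 32 - 23 = 9
Total addresses = 2^9 = 512
Usable = total - 2 (network and broadcast)
Usable hosts: 510


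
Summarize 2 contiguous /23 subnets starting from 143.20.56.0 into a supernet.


Original prefix: /23
Number of subnets: 2 = 2^1
New prefix = 23 - 1 = 22
Supernet: 143.20.56.0/22


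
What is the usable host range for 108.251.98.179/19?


Network: 108.251.96.0
Broadcast: 108.251.127.255
First usable = network + 1
Last usable = broadcast - 1
Range: 108.251.96.1 to 108.251.127.254


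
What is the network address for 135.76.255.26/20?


IP:   10000111.01001100.11111111.00011010
Mask: 11111111.11111111.11110000.00000000
AND operation:
Net:  10000111.01001100.11110000.00000000
Network: 135.76.240.0/20


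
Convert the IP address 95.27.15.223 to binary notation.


95 = 01011111
27 = 00011011
15 = 00001111
223 = 11011111
Binary: 01011111.00011011.00001111.11011111


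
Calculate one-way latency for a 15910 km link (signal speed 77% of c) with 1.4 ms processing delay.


Speed = 0.77 * 3e5 km/s = 231000 km/s
Propagation delay = 15910 / 231000 = 0.0689 s = 68.8745 ms
Processing delay = 1.4 ms
Total one-way latency = 70.2745 ms


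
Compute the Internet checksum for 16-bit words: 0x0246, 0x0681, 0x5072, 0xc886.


Sum all words (with carry folding):
+ 0x0246 = 0x0246
+ 0x0681 = 0x08c7
+ 0x5072 = 0x5939
+ 0xc886 = 0x21c0
One's complement: ~0x21c0
Checksum = 0xde3f


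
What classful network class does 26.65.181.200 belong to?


First octet: 26
Binary: 00011010
0xxxxxxx -> Class A (1-126)
Class A, default mask 255.0.0.0 (/8)


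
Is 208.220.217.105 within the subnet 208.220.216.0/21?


Subnet network: 208.220.216.0
Test IP AND mask: 208.220.216.0
Yes, 208.220.217.105 is in 208.220.216.0/21


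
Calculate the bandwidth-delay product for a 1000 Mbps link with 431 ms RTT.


BDP = bandwidth * RTT
= 1000 Mbps * 431 ms
= 1000 * 1e6 * 431 / 1000 bits
= 431000000 bits
= 53875000 bytes
= 52612.3047 KB
BDP = 431000000 bits (53875000 bytes)


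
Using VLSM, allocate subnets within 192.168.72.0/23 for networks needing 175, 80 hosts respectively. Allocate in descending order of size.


175 hosts -> /24 (254 usable): 192.168.72.0/24
80 hosts -> /25 (126 usable): 192.168.73.0/25
Allocation: 192.168.72.0/24 (175 hosts, 254 usable); 192.168.73.0/25 (80 hosts, 126 usable)


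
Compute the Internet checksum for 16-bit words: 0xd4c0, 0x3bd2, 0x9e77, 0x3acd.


Sum all words (with carry folding):
+ 0xd4c0 = 0xd4c0
+ 0x3bd2 = 0x1093
+ 0x9e77 = 0xaf0a
+ 0x3acd = 0xe9d7
One's complement: ~0xe9d7
Checksum = 0x1628


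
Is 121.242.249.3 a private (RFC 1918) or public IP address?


RFC 1918 private ranges:
  10.0.0.0/8 (10.0.0.0 - 10.255.255.255)
  172.16.0.0/12 (172.16.0.0 - 172.31.255.255)
  192.168.0.0/16 (192.168.0.0 - 192.168.255.255)
Public (not in any RFC 1918 range)


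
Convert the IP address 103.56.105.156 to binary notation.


103 = 01100111
56 = 00111000
105 = 01101001
156 = 10011100
Binary: 01100111.00111000.01101001.10011100


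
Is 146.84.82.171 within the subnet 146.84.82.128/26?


Subnet network: 146.84.82.128
Test IP AND mask: 146.84.82.128
Yes, 146.84.82.171 is in 146.84.82.128/26


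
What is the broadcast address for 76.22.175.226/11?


Network: 76.0.0.0/11
Host bits = 21
Set all host bits to 1:
Broadcast: 76.31.255.255


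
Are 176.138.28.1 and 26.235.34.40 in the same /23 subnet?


Mask: 255.255.254.0
176.138.28.1 AND mask = 176.138.28.0
26.235.34.40 AND mask = 26.235.34.0
No, different subnets (176.138.28.0 vs 26.235.34.0)


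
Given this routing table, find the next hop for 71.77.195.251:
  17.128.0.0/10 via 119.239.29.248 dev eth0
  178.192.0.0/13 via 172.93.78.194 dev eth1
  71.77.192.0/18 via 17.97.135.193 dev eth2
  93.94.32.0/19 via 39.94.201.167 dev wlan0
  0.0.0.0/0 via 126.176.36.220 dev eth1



Longest prefix match for 71.77.195.251:
  /10 17.128.0.0: no
  /13 178.192.0.0: no
  /18 71.77.192.0: MATCH
  /19 93.94.32.0: no
  /0 0.0.0.0: MATCH
Selected: next-hop 17.97.135.193 via eth2 (matched /18)


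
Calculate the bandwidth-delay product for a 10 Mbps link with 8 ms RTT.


BDP = bandwidth * RTT
= 10 Mbps * 8 ms
= 10 * 1e6 * 8 / 1000 bits
= 80000 bits
= 10000 bytes
= 9.7656 KB
BDP = 80000 bits (10000 bytes)


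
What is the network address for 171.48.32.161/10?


IP:   10101011.00110000.00100000.10100001
Mask: 11111111.11000000.00000000.00000000
AND operation:
Net:  10101011.00000000.00000000.00000000
Network: 171.0.0.0/10


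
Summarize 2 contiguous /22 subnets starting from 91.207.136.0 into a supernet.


Original prefix: /22
Number of subnets: 2 = 2^1
New prefix = 22 - 1 = 21
Supernet: 91.207.136.0/21


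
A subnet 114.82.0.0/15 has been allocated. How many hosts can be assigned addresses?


Host bits = 32 - 15 = 17
Total addresses = 2^17 = 131072
Usable = total - 2 (network and broadcast)
Usable hosts: 131070


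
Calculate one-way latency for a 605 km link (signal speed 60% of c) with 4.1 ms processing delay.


Speed = 0.6 * 3e5 km/s = 180000 km/s
Propagation delay = 605 / 180000 = 0.0034 s = 3.3611 ms
Processing delay = 4.1 ms
Total one-way latency = 7.4611 ms


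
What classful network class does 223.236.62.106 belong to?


First octet: 223
Binary: 11011111
110xxxxx -> Class C (192-223)
Class C, default mask 255.255.255.0 (/24)


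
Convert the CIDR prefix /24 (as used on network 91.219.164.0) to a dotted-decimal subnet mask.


/24 means 24 network bits, 8 host bits
Binary: 11111111111111111111111100000000
Mask: 255.255.255.0


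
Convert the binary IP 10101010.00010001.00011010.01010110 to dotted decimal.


10101010 = 170
00010001 = 17
00011010 = 26
01010110 = 86
IP: 170.17.26.86


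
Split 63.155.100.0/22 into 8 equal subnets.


New prefix = 22 + 3 = 25
Each subnet has 128 addresses
  63.155.100.0/25
  63.155.100.128/25
  63.155.101.0/25
  63.155.101.128/25
  63.155.102.0/25
  63.155.102.128/25
  63.155.103.0/25
  63.155.103.128/25
Subnets: 63.155.100.0/25, 63.155.100.128/25, 63.155.101.0/25, 63.155.101.128/25, 63.155.102.0/25, 63.155.102.128/25, 63.155.103.0/25, 63.155.103.128/25


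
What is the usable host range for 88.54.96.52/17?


Network: 88.54.0.0
Broadcast: 88.54.127.255
First usable = network + 1
Last usable = broadcast - 1
Range: 88.54.0.1 to 88.54.127.254


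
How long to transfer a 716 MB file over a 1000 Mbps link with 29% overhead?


Effective throughput = 1000 * (1 - 29/100) = 710 Mbps
File size in Mb = 716 * 8 = 5728 Mb
Time = 5728 / 710
Time = 8.0676 seconds


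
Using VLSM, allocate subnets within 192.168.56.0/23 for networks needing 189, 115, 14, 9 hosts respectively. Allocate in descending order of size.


189 hosts -> /24 (254 usable): 192.168.56.0/24
115 hosts -> /25 (126 usable): 192.168.57.0/25
14 hosts -> /28 (14 usable): 192.168.57.128/28
9 hosts -> /28 (14 usable): 192.168.57.144/28
Allocation: 192.168.56.0/24 (189 hosts, 254 usable); 192.168.57.0/25 (115 hosts, 126 usable); 192.168.57.128/28 (14 hosts, 14 usable); 192.168.57.144/28 (9 hosts, 14 usable)


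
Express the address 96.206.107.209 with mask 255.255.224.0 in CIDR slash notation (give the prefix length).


Binary: 11111111.11111111.11100000.00000000
Count leading 1s
Prefix: /19


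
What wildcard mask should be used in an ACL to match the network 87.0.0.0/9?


Subnet mask: 255.128.0.0
Wildcard = 255.255.255.255 - subnet mask
255 - 255 = 0
255 - 128 = 127
255 - 0 = 255
255 - 0 = 255
Wildcard: 0.127.255.255


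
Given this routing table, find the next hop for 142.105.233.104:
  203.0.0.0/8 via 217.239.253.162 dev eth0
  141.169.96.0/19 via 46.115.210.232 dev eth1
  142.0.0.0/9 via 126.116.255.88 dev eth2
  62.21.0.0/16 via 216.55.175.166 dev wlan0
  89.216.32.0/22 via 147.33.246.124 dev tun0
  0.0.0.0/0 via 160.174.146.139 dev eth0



Longest prefix match for 142.105.233.104:
  /8 203.0.0.0: no
  /19 141.169.96.0: no
  /9 142.0.0.0: MATCH
  /16 62.21.0.0: no
  /22 89.216.32.0: no
  /0 0.0.0.0: MATCH
Selected: next-hop 126.116.255.88 via eth2 (matched /9)


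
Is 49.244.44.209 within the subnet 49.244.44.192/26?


Subnet network: 49.244.44.192
Test IP AND mask: 49.244.44.192
Yes, 49.244.44.209 is in 49.244.44.192/26


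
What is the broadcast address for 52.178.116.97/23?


Network: 52.178.116.0/23
Host bits = 9
Set all host bits to 1:
Broadcast: 52.178.117.255


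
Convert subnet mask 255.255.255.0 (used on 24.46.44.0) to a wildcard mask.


Subnet mask: 255.255.255.0
Wildcard = 255.255.255.255 - subnet mask
255 - 255 = 0
255 - 255 = 0
255 - 255 = 0
255 - 0 = 255
Wildcard: 0.0.0.255


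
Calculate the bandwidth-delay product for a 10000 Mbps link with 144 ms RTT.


BDP = bandwidth * RTT
= 10000 Mbps * 144 ms
= 10000 * 1e6 * 144 / 1000 bits
= 1440000000 bits
= 180000000 bytes
= 175781.25 KB
BDP = 1440000000 bits (180000000 bytes)


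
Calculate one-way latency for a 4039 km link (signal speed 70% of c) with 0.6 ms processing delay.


Speed = 0.7 * 3e5 km/s = 210000 km/s
Propagation delay = 4039 / 210000 = 0.0192 s = 19.2333 ms
Processing delay = 0.6 ms
Total one-way latency = 19.8333 ms


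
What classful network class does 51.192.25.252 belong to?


First octet: 51
Binary: 00110011
0xxxxxxx -> Class A (1-126)
Class A, default mask 255.0.0.0 (/8)


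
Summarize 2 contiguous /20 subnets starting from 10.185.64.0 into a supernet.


Original prefix: /20
Number of subnets: 2 = 2^1
New prefix = 20 - 1 = 19
Supernet: 10.185.64.0/19


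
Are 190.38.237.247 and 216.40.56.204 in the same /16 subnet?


Mask: 255.255.0.0
190.38.237.247 AND mask = 190.38.0.0
216.40.56.204 AND mask = 216.40.0.0
No, different subnets (190.38.0.0 vs 216.40.0.0)


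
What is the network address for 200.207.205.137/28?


IP:   11001000.11001111.11001101.10001001
Mask: 11111111.11111111.11111111.11110000
AND operation:
Net:  11001000.11001111.11001101.10000000
Network: 200.207.205.128/28


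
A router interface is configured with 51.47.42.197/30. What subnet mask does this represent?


/30 means 30 network bits, 2 host bits
Binary: 11111111111111111111111111111100
Mask: 255.255.255.252


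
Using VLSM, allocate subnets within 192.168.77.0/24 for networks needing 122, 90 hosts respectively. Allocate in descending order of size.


122 hosts -> /25 (126 usable): 192.168.77.0/25
90 hosts -> /25 (126 usable): 192.168.77.128/25
Allocation: 192.168.77.0/25 (122 hosts, 126 usable); 192.168.77.128/25 (90 hosts, 126 usable)


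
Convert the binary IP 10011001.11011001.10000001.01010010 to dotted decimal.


10011001 = 153
11011001 = 217
10000001 = 129
01010010 = 82
IP: 153.217.129.82


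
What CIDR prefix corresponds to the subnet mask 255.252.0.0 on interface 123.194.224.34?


Binary: 11111111.11111100.00000000.00000000
Count leading 1s
Prefix: /14


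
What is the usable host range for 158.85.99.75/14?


Network: 158.84.0.0
Broadcast: 158.87.255.255
First usable = network + 1
Last usable = broadcast - 1
Range: 158.84.0.1 to 158.87.255.254


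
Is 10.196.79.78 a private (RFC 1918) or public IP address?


RFC 1918 private ranges:
  10.0.0.0/8 (10.0.0.0 - 10.255.255.255)
  172.16.0.0/12 (172.16.0.0 - 172.31.255.255)
  192.168.0.0/16 (192.168.0.0 - 192.168.255.255)
Private (in 10.0.0.0/8)


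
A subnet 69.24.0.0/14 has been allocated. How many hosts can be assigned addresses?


Host bits = 32 - 14 = 18
Total addresses = 2^18 = 262144
Usable = total - 2 (network and broadcast)
Usable hosts: 262142


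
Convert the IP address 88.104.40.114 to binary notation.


88 = 01011000
104 = 01101000
40 = 00101000
114 = 01110010
Binary: 01011000.01101000.00101000.01110010


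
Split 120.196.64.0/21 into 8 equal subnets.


New prefix = 21 + 3 = 24
Each subnet has 256 addresses
  120.196.64.0/24
  120.196.65.0/24
  120.196.66.0/24
  120.196.67.0/24
  120.196.68.0/24
  120.196.69.0/24
  120.196.70.0/24
  120.196.71.0/24
Subnets: 120.196.64.0/24, 120.196.65.0/24, 120.196.66.0/24, 120.196.67.0/24, 120.196.68.0/24, 120.196.69.0/24, 120.196.70.0/24, 120.196.71.0/24


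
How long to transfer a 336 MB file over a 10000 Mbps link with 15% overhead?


Effective throughput = 10000 * (1 - 15/100) = 8500 Mbps
File size in Mb = 336 * 8 = 2688 Mb
Time = 2688 / 8500
Time = 0.3162 seconds


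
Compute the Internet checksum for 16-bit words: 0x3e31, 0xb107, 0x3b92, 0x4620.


Sum all words (with carry folding):
+ 0x3e31 = 0x3e31
+ 0xb107 = 0xef38
+ 0x3b92 = 0x2acb
+ 0x4620 = 0x70eb
One's complement: ~0x70eb
Checksum = 0x8f14


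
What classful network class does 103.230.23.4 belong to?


First octet: 103
Binary: 01100111
0xxxxxxx -> Class A (1-126)
Class A, default mask 255.0.0.0 (/8)


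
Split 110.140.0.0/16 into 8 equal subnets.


New prefix = 16 + 3 = 19
Each subnet has 8192 addresses
  110.140.0.0/19
  110.140.32.0/19
  110.140.64.0/19
  110.140.96.0/19
  110.140.128.0/19
  110.140.160.0/19
  110.140.192.0/19
  110.140.224.0/19
Subnets: 110.140.0.0/19, 110.140.32.0/19, 110.140.64.0/19, 110.140.96.0/19, 110.140.128.0/19, 110.140.160.0/19, 110.140.192.0/19, 110.140.224.0/19


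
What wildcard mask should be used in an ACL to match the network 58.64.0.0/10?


Subnet mask: 255.192.0.0
Wildcard = 255.255.255.255 - subnet mask
255 - 255 = 0
255 - 192 = 63
255 - 0 = 255
255 - 0 = 255
Wildcard: 0.63.255.255


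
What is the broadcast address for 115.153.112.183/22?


Network: 115.153.112.0/22
Host bits = 10
Set all host bits to 1:
Broadcast: 115.153.115.255


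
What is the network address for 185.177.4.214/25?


IP:   10111001.10110001.00000100.11010110
Mask: 11111111.11111111.11111111.10000000
AND operation:
Net:  10111001.10110001.00000100.10000000
Network: 185.177.4.128/25


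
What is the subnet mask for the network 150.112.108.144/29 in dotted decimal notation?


/29 means 29 network bits, 3 host bits
Binary: 11111111111111111111111111111000
Mask: 255.255.255.248


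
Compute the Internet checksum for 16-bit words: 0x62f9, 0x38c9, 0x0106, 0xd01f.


Sum all words (with carry folding):
+ 0x62f9 = 0x62f9
+ 0x38c9 = 0x9bc2
+ 0x0106 = 0x9cc8
+ 0xd01f = 0x6ce8
One's complement: ~0x6ce8
Checksum = 0x9317


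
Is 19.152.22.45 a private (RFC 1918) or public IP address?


RFC 1918 private ranges:
  10.0.0.0/8 (10.0.0.0 - 10.255.255.255)
  172.16.0.0/12 (172.16.0.0 - 172.31.255.255)
  192.168.0.0/16 (192.168.0.0 - 192.168.255.255)
Public (not in any RFC 1918 range)


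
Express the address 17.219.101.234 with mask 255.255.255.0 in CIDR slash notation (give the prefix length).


Binary: 11111111.11111111.11111111.00000000
Count leading 1s
Prefix: /24


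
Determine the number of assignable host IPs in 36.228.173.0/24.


Host bits = 32 - 24 = 8
Total addresses = 2^8 = 256
Usable = total - 2 (network and broadcast)
Usable hosts: 254


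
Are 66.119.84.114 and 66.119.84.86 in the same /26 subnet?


Mask: 255.255.255.192
66.119.84.114 AND mask = 66.119.84.64
66.119.84.86 AND mask = 66.119.84.64
Yes, same subnet (66.119.84.64)


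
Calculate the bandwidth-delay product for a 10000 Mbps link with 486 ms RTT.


BDP = bandwidth * RTT
= 10000 Mbps * 486 ms
= 10000 * 1e6 * 486 / 1000 bits
= 4860000000 bits
= 607500000 bytes
= 593261.7188 KB
BDP = 4860000000 bits (607500000 bytes)


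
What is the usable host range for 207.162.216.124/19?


Network: 207.162.192.0
Broadcast: 207.162.223.255
First usable = network + 1
Last usable = broadcast - 1
Range: 207.162.192.1 to 207.162.223.254


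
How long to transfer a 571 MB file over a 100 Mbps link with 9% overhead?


Effective throughput = 100 * (1 - 9/100) = 91 Mbps
File size in Mb = 571 * 8 = 4568 Mb
Time = 4568 / 91
Time = 50.1978 seconds


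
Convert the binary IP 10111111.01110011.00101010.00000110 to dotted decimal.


10111111 = 191
01110011 = 115
00101010 = 42
00000110 = 6
IP: 191.115.42.6


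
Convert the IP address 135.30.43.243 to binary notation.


135 = 10000111
30 = 00011110
43 = 00101011
243 = 11110011
Binary: 10000111.00011110.00101011.11110011


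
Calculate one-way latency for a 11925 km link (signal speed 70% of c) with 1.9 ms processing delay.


Speed = 0.7 * 3e5 km/s = 210000 km/s
Propagation delay = 11925 / 210000 = 0.0568 s = 56.7857 ms
Processing delay = 1.9 ms
Total one-way latency = 58.6857 ms


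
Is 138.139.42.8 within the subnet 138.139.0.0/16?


Subnet network: 138.139.0.0
Test IP AND mask: 138.139.0.0
Yes, 138.139.42.8 is in 138.139.0.0/16


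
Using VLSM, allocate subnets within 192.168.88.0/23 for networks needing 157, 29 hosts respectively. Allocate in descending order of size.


157 hosts -> /24 (254 usable): 192.168.88.0/24
29 hosts -> /27 (30 usable): 192.168.89.0/27
Allocation: 192.168.88.0/24 (157 hosts, 254 usable); 192.168.89.0/27 (29 hosts, 30 usable)


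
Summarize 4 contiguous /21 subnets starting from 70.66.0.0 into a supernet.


Original prefix: /21
Number of subnets: 4 = 2^2
New prefix = 21 - 2 = 19
Supernet: 70.66.0.0/19


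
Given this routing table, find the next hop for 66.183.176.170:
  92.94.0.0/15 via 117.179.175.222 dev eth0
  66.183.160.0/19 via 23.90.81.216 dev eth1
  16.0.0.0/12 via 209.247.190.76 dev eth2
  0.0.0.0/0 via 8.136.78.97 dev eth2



Longest prefix match for 66.183.176.170:
  /15 92.94.0.0: no
  /19 66.183.160.0: MATCH
  /12 16.0.0.0: no
  /0 0.0.0.0: MATCH
Selected: next-hop 23.90.81.216 via eth1 (matched /19)


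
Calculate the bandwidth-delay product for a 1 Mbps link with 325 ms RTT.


BDP = bandwidth * RTT
= 1 Mbps * 325 ms
= 1 * 1e6 * 325 / 1000 bits
= 325000 bits
= 40625 bytes
= 39.6729 KB
BDP = 325000 bits (40625 bytes)


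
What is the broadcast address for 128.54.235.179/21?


Network: 128.54.232.0/21
Host bits = 11
Set all host bits to 1:
Broadcast: 128.54.239.255


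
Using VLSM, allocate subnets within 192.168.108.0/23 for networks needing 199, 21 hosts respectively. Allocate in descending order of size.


199 hosts -> /24 (254 usable): 192.168.108.0/24
21 hosts -> /27 (30 usable): 192.168.109.0/27
Allocation: 192.168.108.0/24 (199 hosts, 254 usable); 192.168.109.0/27 (21 hosts, 30 usable)


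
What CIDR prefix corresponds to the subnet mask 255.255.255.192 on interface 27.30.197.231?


Binary: 11111111.11111111.11111111.11000000
Count leading 1s
Prefix: /26


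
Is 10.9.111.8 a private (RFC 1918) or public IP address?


RFC 1918 private ranges:
  10.0.0.0/8 (10.0.0.0 - 10.255.255.255)
  172.16.0.0/12 (172.16.0.0 - 172.31.255.255)
  192.168.0.0/16 (192.168.0.0 - 192.168.255.255)
Private (in 10.0.0.0/8)


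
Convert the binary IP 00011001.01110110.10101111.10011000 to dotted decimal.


00011001 = 25
01110110 = 118
10101111 = 175
10011000 = 152
IP: 25.118.175.152


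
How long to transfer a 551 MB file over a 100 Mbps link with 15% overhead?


Effective throughput = 100 * (1 - 15/100) = 85 Mbps
File size in Mb = 551 * 8 = 4408 Mb
Time = 4408 / 85
Time = 51.8588 seconds


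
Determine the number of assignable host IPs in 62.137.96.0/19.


Host bits = 32 - 19 = 13
Total addresses = 2^13 = 8192
Usable = total - 2 (network and broadcast)
Usable hosts: 8190


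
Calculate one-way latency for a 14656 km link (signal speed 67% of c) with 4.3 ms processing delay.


Speed = 0.67 * 3e5 km/s = 201000 km/s
Propagation delay = 14656 / 201000 = 0.0729 s = 72.9154 ms
Processing delay = 4.3 ms
Total one-way latency = 77.2154 ms


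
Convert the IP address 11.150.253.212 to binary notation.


11 = 00001011
150 = 10010110
253 = 11111101
212 = 11010100
Binary: 00001011.10010110.11111101.11010100


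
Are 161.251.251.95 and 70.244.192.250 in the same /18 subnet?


Mask: 255.255.192.0
161.251.251.95 AND mask = 161.251.192.0
70.244.192.250 AND mask = 70.244.192.0
No, different subnets (161.251.192.0 vs 70.244.192.0)


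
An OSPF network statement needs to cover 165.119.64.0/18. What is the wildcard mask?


Subnet mask: 255.255.192.0
Wildcard = 255.255.255.255 - subnet mask
255 - 255 = 0
255 - 255 = 0
255 - 192 = 63
255 - 0 = 255
Wildcard: 0.0.63.255


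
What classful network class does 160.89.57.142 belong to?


First octet: 160
Binary: 10100000
10xxxxxx -> Class B (128-191)
Class B, default mask 255.255.0.0 (/16)


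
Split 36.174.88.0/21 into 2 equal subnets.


New prefix = 21 + 1 = 22
Each subnet has 1024 addresses
  36.174.88.0/22
  36.174.92.0/22
Subnets: 36.174.88.0/22, 36.174.92.0/22


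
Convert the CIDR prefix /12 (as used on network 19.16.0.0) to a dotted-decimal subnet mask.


/12 means 12 network bits, 20 host bits
Binary: 11111111111100000000000000000000
Mask: 255.240.0.0


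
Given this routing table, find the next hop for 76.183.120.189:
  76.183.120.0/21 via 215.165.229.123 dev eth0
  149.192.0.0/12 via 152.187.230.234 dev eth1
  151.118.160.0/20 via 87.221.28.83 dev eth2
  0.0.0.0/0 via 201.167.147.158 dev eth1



Longest prefix match for 76.183.120.189:
  /21 76.183.120.0: MATCH
  /12 149.192.0.0: no
  /20 151.118.160.0: no
  /0 0.0.0.0: MATCH
Selected: next-hop 215.165.229.123 via eth0 (matched /21)


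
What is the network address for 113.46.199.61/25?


IP:   01110001.00101110.11000111.00111101
Mask: 11111111.11111111.11111111.10000000
AND operation:
Net:  01110001.00101110.11000111.00000000
Network: 113.46.199.0/25


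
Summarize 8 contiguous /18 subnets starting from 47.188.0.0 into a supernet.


Original prefix: /18
Number of subnets: 8 = 2^3
New prefix = 18 - 3 = 15
Supernet: 47.188.0.0/15


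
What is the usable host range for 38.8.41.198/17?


Network: 38.8.0.0
Broadcast: 38.8.127.255
First usable = network + 1
Last usable = broadcast - 1
Range: 38.8.0.1 to 38.8.127.254


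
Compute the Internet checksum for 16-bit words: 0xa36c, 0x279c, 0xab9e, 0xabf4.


Sum all words (with carry folding):
+ 0xa36c = 0xa36c
+ 0x279c = 0xcb08
+ 0xab9e = 0x76a7
+ 0xabf4 = 0x229c
One's complement: ~0x229c
Checksum = 0xdd63


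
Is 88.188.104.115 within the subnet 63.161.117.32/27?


Subnet network: 63.161.117.32
Test IP AND mask: 88.188.104.96
No, 88.188.104.115 is not in 63.161.117.32/27


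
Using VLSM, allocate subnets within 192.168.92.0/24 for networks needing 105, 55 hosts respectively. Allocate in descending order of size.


105 hosts -> /25 (126 usable): 192.168.92.0/25
55 hosts -> /26 (62 usable): 192.168.92.128/26
Allocation: 192.168.92.0/25 (105 hosts, 126 usable); 192.168.92.128/26 (55 hosts, 62 usable)


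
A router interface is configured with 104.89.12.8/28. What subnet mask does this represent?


/28 means 28 network bits, 4 host bits
Binary: 11111111111111111111111111110000
Mask: 255.255.255.240


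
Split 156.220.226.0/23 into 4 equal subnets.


New prefix = 23 + 2 = 25
Each subnet has 128 addresses
  156.220.226.0/25
  156.220.226.128/25
  156.220.227.0/25
  156.220.227.128/25
Subnets: 156.220.226.0/25, 156.220.226.128/25, 156.220.227.0/25, 156.220.227.128/25


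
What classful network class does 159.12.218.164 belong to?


First octet: 159
Binary: 10011111
10xxxxxx -> Class B (128-191)
Class B, default mask 255.255.0.0 (/16)


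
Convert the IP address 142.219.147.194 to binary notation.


142 = 10001110
219 = 11011011
147 = 10010011
194 = 11000010
Binary: 10001110.11011011.10010011.11000010


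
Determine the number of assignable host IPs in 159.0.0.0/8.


Host bits = 32 - 8 = 24
Total addresses = 2^24 = 16777216
Usable = total - 2 (network and broadcast)
Usable hosts: 16777214


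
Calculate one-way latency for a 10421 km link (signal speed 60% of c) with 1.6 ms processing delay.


Speed = 0.6 * 3e5 km/s = 180000 km/s
Propagation delay = 10421 / 180000 = 0.0579 s = 57.8944 ms
Processing delay = 1.6 ms
Total one-way latency = 59.4944 ms


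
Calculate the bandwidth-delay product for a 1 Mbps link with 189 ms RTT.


BDP = bandwidth * RTT
= 1 Mbps * 189 ms
= 1 * 1e6 * 189 / 1000 bits
= 189000 bits
= 23625 bytes
= 23.0713 KB
BDP = 189000 bits (23625 bytes)


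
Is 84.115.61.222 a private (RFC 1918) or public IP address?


RFC 1918 private ranges:
  10.0.0.0/8 (10.0.0.0 - 10.255.255.255)
  172.16.0.0/12 (172.16.0.0 - 172.31.255.255)
  192.168.0.0/16 (192.168.0.0 - 192.168.255.255)
Public (not in any RFC 1918 range)


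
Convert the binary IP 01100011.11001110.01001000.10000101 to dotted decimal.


01100011 = 99
11001110 = 206
01001000 = 72
10000101 = 133
IP: 99.206.72.133


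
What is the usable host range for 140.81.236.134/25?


Network: 140.81.236.128
Broadcast: 140.81.236.255
First usable = network + 1
Last usable = broadcast - 1
Range: 140.81.236.129 to 140.81.236.254


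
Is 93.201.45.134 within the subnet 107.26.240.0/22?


Subnet network: 107.26.240.0
Test IP AND mask: 93.201.44.0
No, 93.201.45.134 is not in 107.26.240.0/22


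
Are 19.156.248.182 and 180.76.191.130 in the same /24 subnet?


Mask: 255.255.255.0
19.156.248.182 AND mask = 19.156.248.0
180.76.191.130 AND mask = 180.76.191.0
No, different subnets (19.156.248.0 vs 180.76.191.0)


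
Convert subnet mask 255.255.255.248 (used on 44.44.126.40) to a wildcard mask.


Subnet mask: 255.255.255.248
Wildcard = 255.255.255.255 - subnet mask
255 - 255 = 0
255 - 255 = 0
255 - 255 = 0
255 - 248 = 7
Wildcard: 0.0.0.7


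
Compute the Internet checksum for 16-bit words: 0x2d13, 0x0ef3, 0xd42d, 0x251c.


Sum all words (with carry folding):
+ 0x2d13 = 0x2d13
+ 0x0ef3 = 0x3c06
+ 0xd42d = 0x1034
+ 0x251c = 0x3550
One's complement: ~0x3550
Checksum = 0xcaaf


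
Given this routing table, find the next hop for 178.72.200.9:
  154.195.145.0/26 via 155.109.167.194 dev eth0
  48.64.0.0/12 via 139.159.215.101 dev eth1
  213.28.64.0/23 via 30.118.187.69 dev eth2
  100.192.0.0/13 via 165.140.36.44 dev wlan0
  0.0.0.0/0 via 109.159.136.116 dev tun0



Longest prefix match for 178.72.200.9:
  /26 154.195.145.0: no
  /12 48.64.0.0: no
  /23 213.28.64.0: no
  /13 100.192.0.0: no
  /0 0.0.0.0: MATCH
Selected: next-hop 109.159.136.116 via tun0 (matched /0)


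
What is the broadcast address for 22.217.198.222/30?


Network: 22.217.198.220/30
Host bits = 2
Set all host bits to 1:
Broadcast: 22.217.198.223


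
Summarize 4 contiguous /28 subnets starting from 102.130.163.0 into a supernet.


Original prefix: /28
Number of subnets: 4 = 2^2
New prefix = 28 - 2 = 26
Supernet: 102.130.163.0/26


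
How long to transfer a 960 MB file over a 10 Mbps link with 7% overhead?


Effective throughput = 10 * (1 - 7/100) = 9.3 Mbps
File size in Mb = 960 * 8 = 7680 Mb
Time = 7680 / 9.3
Time = 825.8065 seconds


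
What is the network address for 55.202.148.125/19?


IP:   00110111.11001010.10010100.01111101
Mask: 11111111.11111111.11100000.00000000
AND operation:
Net:  00110111.11001010.10000000.00000000
Network: 55.202.128.0/19


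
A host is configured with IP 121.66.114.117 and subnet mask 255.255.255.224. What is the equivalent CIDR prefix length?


Binary: 11111111.11111111.11111111.11100000
Count leading 1s
Prefix: /27


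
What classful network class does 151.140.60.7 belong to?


First octet: 151
Binary: 10010111
10xxxxxx -> Class B (128-191)
Class B, default mask 255.255.0.0 (/16)


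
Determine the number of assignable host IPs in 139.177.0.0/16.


Host bits = 32 - 16 = 16
Total addresses = 2^16 = 65536
Usable = total - 2 (network and broadcast)
Usable hosts: 65534


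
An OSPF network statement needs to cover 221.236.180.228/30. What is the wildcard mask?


Subnet mask: 255.255.255.252
Wildcard = 255.255.255.255 - subnet mask
255 - 255 = 0
255 - 255 = 0
255 - 255 = 0
255 - 252 = 3
Wildcard: 0.0.0.3


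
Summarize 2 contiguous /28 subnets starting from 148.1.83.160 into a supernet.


Original prefix: /28
Number of subnets: 2 = 2^1
New prefix = 28 - 1 = 27
Supernet: 148.1.83.160/27


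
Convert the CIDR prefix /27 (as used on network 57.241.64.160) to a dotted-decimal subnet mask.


/27 means 27 network bits, 5 host bits
Binary: 11111111111111111111111111100000
Mask: 255.255.255.224


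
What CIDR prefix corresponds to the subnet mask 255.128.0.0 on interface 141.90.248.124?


Binary: 11111111.10000000.00000000.00000000
Count leading 1s
Prefix: /9


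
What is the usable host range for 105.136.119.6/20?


Network: 105.136.112.0
Broadcast: 105.136.127.255
First usable = network + 1
Last usable = broadcast - 1
Range: 105.136.112.1 to 105.136.127.254


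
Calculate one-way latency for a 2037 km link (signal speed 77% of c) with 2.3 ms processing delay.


Speed = 0.77 * 3e5 km/s = 231000 km/s
Propagation delay = 2037 / 231000 = 0.0088 s = 8.8182 ms
Processing delay = 2.3 ms
Total one-way latency = 11.1182 ms


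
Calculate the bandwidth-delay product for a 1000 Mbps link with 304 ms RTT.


BDP = bandwidth * RTT
= 1000 Mbps * 304 ms
= 1000 * 1e6 * 304 / 1000 bits
= 304000000 bits
= 38000000 bytes
= 37109.375 KB
BDP = 304000000 bits (38000000 bytes)


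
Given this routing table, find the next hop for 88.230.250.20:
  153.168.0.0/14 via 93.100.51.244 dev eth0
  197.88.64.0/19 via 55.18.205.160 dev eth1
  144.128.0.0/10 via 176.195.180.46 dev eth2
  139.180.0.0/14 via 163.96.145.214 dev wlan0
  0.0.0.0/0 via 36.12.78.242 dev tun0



Longest prefix match for 88.230.250.20:
  /14 153.168.0.0: no
  /19 197.88.64.0: no
  /10 144.128.0.0: no
  /14 139.180.0.0: no
  /0 0.0.0.0: MATCH
Selected: next-hop 36.12.78.242 via tun0 (matched /0)


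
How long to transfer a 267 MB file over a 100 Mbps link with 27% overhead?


Effective throughput = 100 * (1 - 27/100) = 73 Mbps
File size in Mb = 267 * 8 = 2136 Mb
Time = 2136 / 73
Time = 29.2603 seconds


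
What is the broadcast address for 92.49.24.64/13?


Network: 92.48.0.0/13
Host bits = 19
Set all host bits to 1:
Broadcast: 92.55.255.255


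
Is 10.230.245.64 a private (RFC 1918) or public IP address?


RFC 1918 private ranges:
  10.0.0.0/8 (10.0.0.0 - 10.255.255.255)
  172.16.0.0/12 (172.16.0.0 - 172.31.255.255)
  192.168.0.0/16 (192.168.0.0 - 192.168.255.255)
Private (in 10.0.0.0/8)


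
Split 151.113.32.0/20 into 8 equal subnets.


New prefix = 20 + 3 = 23
Each subnet has 512 addresses
  151.113.32.0/23
  151.113.34.0/23
  151.113.36.0/23
  151.113.38.0/23
  151.113.40.0/23
  151.113.42.0/23
  151.113.44.0/23
  151.113.46.0/23
Subnets: 151.113.32.0/23, 151.113.34.0/23, 151.113.36.0/23, 151.113.38.0/23, 151.113.40.0/23, 151.113.42.0/23, 151.113.44.0/23, 151.113.46.0/23


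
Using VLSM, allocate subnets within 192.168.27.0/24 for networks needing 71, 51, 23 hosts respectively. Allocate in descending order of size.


71 hosts -> /25 (126 usable): 192.168.27.0/25
51 hosts -> /26 (62 usable): 192.168.27.128/26
23 hosts -> /27 (30 usable): 192.168.27.192/27
Allocation: 192.168.27.0/25 (71 hosts, 126 usable); 192.168.27.128/26 (51 hosts, 62 usable); 192.168.27.192/27 (23 hosts, 30 usable)


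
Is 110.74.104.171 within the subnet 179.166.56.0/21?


Subnet network: 179.166.56.0
Test IP AND mask: 110.74.104.0
No, 110.74.104.171 is not in 179.166.56.0/21


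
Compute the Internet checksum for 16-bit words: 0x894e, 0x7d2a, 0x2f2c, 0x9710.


Sum all words (with carry folding):
+ 0x894e = 0x894e
+ 0x7d2a = 0x0679
+ 0x2f2c = 0x35a5
+ 0x9710 = 0xccb5
One's complement: ~0xccb5
Checksum = 0x334a


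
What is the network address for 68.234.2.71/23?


IP:   01000100.11101010.00000010.01000111
Mask: 11111111.11111111.11111110.00000000
AND operation:
Net:  01000100.11101010.00000010.00000000
Network: 68.234.2.0/23


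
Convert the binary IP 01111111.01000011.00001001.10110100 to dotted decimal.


01111111 = 127
01000011 = 67
00001001 = 9
10110100 = 180
IP: 127.67.9.180


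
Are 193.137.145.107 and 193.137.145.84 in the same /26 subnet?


Mask: 255.255.255.192
193.137.145.107 AND mask = 193.137.145.64
193.137.145.84 AND mask = 193.137.145.64
Yes, same subnet (193.137.145.64)


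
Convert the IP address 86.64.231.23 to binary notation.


86 = 01010110
64 = 01000000
231 = 11100111
23 = 00010111
Binary: 01010110.01000000.11100111.00010111


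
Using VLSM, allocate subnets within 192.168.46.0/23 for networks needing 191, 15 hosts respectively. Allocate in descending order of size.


191 hosts -> /24 (254 usable): 192.168.46.0/24
15 hosts -> /27 (30 usable): 192.168.47.0/27
Allocation: 192.168.46.0/24 (191 hosts, 254 usable); 192.168.47.0/27 (15 hosts, 30 usable)


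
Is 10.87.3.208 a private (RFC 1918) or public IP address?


RFC 1918 private ranges:
  10.0.0.0/8 (10.0.0.0 - 10.255.255.255)
  172.16.0.0/12 (172.16.0.0 - 172.31.255.255)
  192.168.0.0/16 (192.168.0.0 - 192.168.255.255)
Private (in 10.0.0.0/8)


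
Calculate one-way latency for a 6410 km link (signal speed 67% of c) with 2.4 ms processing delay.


Speed = 0.67 * 3e5 km/s = 201000 km/s
Propagation delay = 6410 / 201000 = 0.0319 s = 31.8905 ms
Processing delay = 2.4 ms
Total one-way latency = 34.2905 ms
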